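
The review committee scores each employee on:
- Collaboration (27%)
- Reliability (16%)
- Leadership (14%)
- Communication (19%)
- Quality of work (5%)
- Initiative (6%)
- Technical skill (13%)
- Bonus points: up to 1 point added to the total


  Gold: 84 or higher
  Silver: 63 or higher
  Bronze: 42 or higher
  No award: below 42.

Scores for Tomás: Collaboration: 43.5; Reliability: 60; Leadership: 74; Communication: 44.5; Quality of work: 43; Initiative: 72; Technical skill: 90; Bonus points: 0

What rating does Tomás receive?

Weighted total:
  Collaboration 43.5 × 0.27 = 11.745
  Reliability 60 × 0.16 = 9.6
  Leadership 74 × 0.14 = 10.36
  Communication 44.5 × 0.19 = 8.455
  Quality of work 43 × 0.05 = 2.15
  Initiative 72 × 0.06 = 4.32
  Technical skill 90 × 0.13 = 11.7
Sum = 58.33
Bonus points: 58.33 + 0 = 58.33
58.33 is ≥ 42 and < 63 → Bronze

Bronze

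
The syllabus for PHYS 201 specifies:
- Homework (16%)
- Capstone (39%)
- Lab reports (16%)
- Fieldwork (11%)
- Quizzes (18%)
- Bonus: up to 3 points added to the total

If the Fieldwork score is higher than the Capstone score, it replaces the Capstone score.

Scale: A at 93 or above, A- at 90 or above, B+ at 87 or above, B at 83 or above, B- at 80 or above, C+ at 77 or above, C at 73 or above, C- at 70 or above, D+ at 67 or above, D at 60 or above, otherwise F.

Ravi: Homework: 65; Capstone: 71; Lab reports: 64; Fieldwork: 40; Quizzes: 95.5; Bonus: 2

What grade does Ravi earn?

C-

Fieldwork (40) ≤ Capstone (71), so Capstone stays at 71.
Weighted total:
  Homework 65 × 0.16 = 10.4
  Capstone 71 × 0.39 = 27.69
  Lab reports 64 × 0.16 = 10.24
  Fieldwork 40 × 0.11 = 4.4
  Quizzes 95.5 × 0.18 = 17.19
Sum = 69.92
Bonus: 69.92 + 2 = 71.92
71.92 is ≥ 70 and < 73 → C-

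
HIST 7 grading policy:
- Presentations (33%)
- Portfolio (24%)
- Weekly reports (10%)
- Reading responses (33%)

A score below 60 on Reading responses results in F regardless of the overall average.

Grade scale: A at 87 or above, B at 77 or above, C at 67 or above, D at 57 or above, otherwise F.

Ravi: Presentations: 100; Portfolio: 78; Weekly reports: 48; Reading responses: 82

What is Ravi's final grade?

Reading responses score 82 ≥ 60: minimum met.
Weighted total:
  Presentations 100 × 0.33 = 33
  Portfolio 78 × 0.24 = 18.72
  Weekly reports 48 × 0.1 = 4.8
  Reading responses 82 × 0.33 = 27.06
Sum = 83.58
83.58 is ≥ 77 and < 87 → B

B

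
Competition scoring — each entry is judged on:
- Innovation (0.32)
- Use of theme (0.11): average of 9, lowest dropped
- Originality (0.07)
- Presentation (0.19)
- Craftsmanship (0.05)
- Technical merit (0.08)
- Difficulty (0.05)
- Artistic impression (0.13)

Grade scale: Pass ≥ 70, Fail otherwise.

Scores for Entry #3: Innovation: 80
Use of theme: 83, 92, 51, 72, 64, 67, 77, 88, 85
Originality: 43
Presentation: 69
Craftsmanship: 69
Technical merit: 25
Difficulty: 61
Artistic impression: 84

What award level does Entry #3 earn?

Fail

Use of theme: drop 51 → average of remaining 8 = 628/8 = 78.5
Weighted total:
  Innovation 80 × 0.32 = 25.6
  Use of theme 78.5 × 0.11 = 8.635
  Originality 43 × 0.07 = 3.01
  Presentation 69 × 0.19 = 13.11
  Craftsmanship 69 × 0.05 = 3.45
  Technical merit 25 × 0.08 = 2
  Difficulty 61 × 0.05 = 3.05
  Artistic impression 84 × 0.13 = 10.92
Sum = 69.775
69.775 < 70 → Fail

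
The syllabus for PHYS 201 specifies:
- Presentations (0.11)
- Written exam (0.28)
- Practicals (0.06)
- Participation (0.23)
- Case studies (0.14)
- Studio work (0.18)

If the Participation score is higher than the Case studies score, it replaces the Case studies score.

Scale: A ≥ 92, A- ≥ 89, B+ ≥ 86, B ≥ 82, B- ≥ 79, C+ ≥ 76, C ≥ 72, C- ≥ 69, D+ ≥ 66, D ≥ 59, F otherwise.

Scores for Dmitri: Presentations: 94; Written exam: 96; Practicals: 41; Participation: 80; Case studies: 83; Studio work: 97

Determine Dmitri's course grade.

B+

Participation (80) ≤ Case studies (83), so Case studies stays at 83.
Weighted total:
  Presentations 94 × 0.11 = 10.34
  Written exam 96 × 0.28 = 26.88
  Practicals 41 × 0.06 = 2.46
  Participation 80 × 0.23 = 18.4
  Case studies 83 × 0.14 = 11.62
  Studio work 97 × 0.18 = 17.46
Sum = 87.16
87.16 is ≥ 86 and < 89 → B+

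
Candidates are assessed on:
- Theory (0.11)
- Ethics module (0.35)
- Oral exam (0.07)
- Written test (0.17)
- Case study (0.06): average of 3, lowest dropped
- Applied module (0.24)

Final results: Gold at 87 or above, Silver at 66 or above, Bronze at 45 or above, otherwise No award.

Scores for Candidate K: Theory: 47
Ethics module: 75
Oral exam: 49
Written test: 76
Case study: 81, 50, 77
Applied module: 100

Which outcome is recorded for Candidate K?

Case study: drop 50 → average of remaining 2 = 158/2 = 79
Weighted total:
  Theory 47 × 0.11 = 5.17
  Ethics module 75 × 0.35 = 26.25
  Oral exam 49 × 0.07 = 3.43
  Written test 76 × 0.17 = 12.92
  Case study 79 × 0.06 = 4.74
  Applied module 100 × 0.24 = 24
Sum = 76.51
76.51 is ≥ 66 and < 87 → Silver

Silver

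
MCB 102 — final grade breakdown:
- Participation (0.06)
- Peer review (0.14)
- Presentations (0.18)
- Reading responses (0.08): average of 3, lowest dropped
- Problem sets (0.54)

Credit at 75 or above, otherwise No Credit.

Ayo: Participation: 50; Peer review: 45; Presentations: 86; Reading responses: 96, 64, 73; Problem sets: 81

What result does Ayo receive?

Credit

Reading responses: drop 64 → average of remaining 2 = 169/2 = 84.5
Weighted total:
  Participation 50 × 0.06 = 3
  Peer review 45 × 0.14 = 6.3
  Presentations 86 × 0.18 = 15.48
  Reading responses 84.5 × 0.08 = 6.76
  Problem sets 81 × 0.54 = 43.74
Sum = 75.28
75.28 ≥ 75 → Credit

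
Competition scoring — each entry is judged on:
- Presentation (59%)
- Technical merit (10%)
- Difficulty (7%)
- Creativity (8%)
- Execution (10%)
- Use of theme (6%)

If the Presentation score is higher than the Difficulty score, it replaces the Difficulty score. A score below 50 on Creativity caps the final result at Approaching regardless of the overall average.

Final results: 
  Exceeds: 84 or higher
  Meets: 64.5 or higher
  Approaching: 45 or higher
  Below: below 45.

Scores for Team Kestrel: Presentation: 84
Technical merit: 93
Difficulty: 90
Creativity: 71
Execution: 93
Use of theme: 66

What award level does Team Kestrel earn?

Exceeds

Presentation (84) ≤ Difficulty (90), so Difficulty stays at 90.
Creativity score 71 ≥ 50: minimum met.
Weighted total:
  Presentation 84 × 0.59 = 49.56
  Technical merit 93 × 0.1 = 9.3
  Difficulty 90 × 0.07 = 6.3
  Creativity 71 × 0.08 = 5.68
  Execution 93 × 0.1 = 9.3
  Use of theme 66 × 0.06 = 3.96
Sum = 84.1
84.1 ≥ 84 → Exceeds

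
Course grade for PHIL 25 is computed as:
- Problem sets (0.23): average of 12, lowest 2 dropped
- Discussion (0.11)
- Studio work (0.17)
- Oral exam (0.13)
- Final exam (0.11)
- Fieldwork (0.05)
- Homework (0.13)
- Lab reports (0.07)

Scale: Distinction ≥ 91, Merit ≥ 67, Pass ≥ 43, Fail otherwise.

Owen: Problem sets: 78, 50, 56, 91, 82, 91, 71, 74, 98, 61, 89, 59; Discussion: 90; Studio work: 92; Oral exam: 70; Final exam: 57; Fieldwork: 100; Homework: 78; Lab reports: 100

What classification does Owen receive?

Problem sets: drop 50, 56 → average of remaining 10 = 794/10 = 79.4
Weighted total:
  Problem sets 79.4 × 0.23 = 18.262
  Discussion 90 × 0.11 = 9.9
  Studio work 92 × 0.17 = 15.64
  Oral exam 70 × 0.13 = 9.1
  Final exam 57 × 0.11 = 6.27
  Fieldwork 100 × 0.05 = 5
  Homework 78 × 0.13 = 10.14
  Lab reports 100 × 0.07 = 7
Sum = 81.312
81.312 is ≥ 67 and < 91 → Merit

Merit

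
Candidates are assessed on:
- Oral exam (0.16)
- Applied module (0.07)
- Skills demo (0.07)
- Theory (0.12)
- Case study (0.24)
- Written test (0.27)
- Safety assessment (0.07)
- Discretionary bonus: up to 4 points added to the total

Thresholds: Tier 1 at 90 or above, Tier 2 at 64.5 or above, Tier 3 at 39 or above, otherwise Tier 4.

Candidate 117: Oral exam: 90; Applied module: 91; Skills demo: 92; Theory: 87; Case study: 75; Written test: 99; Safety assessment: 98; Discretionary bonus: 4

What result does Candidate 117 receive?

Weighted total:
  Oral exam 90 × 0.16 = 14.4
  Applied module 91 × 0.07 = 6.37
  Skills demo 92 × 0.07 = 6.44
  Theory 87 × 0.12 = 10.44
  Case study 75 × 0.24 = 18
  Written test 99 × 0.27 = 26.73
  Safety assessment 98 × 0.07 = 6.86
Sum = 89.24
Discretionary bonus: 89.24 + 4 = 93.24
93.24 ≥ 90 → Tier 1

Tier 1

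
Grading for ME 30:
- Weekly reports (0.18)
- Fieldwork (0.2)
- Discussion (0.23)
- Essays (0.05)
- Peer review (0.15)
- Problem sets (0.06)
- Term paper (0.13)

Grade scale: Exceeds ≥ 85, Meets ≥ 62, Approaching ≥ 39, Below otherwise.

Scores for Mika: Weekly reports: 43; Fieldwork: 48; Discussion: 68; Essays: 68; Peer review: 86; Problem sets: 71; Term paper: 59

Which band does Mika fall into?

Weighted total:
  Weekly reports 43 × 0.18 = 7.74
  Fieldwork 48 × 0.2 = 9.6
  Discussion 68 × 0.23 = 15.64
  Essays 68 × 0.05 = 3.4
  Peer review 86 × 0.15 = 12.9
  Problem sets 71 × 0.06 = 4.26
  Term paper 59 × 0.13 = 7.67
Sum = 61.21
61.21 is ≥ 39 and < 62 → Approaching

Approaching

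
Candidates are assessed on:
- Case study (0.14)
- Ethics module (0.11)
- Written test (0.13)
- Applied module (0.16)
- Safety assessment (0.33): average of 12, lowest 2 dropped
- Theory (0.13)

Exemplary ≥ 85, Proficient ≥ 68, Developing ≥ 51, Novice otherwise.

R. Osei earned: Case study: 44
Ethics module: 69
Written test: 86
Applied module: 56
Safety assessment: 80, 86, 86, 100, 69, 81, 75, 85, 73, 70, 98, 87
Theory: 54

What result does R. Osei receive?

Safety assessment: drop 69, 70 → average of remaining 10 = 851/10 = 85.1
Weighted total:
  Case study 44 × 0.14 = 6.16
  Ethics module 69 × 0.11 = 7.59
  Written test 86 × 0.13 = 11.18
  Applied module 56 × 0.16 = 8.96
  Safety assessment 85.1 × 0.33 = 28.083
  Theory 54 × 0.13 = 7.02
Sum = 68.993
68.993 is ≥ 68 and < 85 → Proficient

Proficient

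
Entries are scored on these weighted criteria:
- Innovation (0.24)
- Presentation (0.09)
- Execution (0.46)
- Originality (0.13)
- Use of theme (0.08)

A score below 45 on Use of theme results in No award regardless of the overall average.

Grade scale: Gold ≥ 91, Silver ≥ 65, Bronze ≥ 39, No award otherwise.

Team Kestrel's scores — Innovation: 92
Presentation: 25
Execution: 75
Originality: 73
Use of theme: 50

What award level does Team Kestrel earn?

Silver

Use of theme score 50 ≥ 45: minimum met.
Weighted total:
  Innovation 92 × 0.24 = 22.08
  Presentation 25 × 0.09 = 2.25
  Execution 75 × 0.46 = 34.5
  Originality 73 × 0.13 = 9.49
  Use of theme 50 × 0.08 = 4
Sum = 72.32
72.32 is ≥ 65 and < 91 → Silver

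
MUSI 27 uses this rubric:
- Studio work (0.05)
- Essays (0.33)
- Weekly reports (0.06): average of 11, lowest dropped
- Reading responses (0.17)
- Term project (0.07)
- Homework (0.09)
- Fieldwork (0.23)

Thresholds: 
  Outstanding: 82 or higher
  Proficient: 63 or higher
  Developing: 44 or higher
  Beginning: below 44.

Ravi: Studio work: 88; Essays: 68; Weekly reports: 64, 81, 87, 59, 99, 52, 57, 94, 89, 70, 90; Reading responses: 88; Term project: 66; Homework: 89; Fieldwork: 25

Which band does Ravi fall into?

Weekly reports: drop 52 → average of remaining 10 = 790/10 = 79
Weighted total:
  Studio work 88 × 0.05 = 4.4
  Essays 68 × 0.33 = 22.44
  Weekly reports 79 × 0.06 = 4.74
  Reading responses 88 × 0.17 = 14.96
  Term project 66 × 0.07 = 4.62
  Homework 89 × 0.09 = 8.01
  Fieldwork 25 × 0.23 = 5.75
Sum = 64.92
64.92 is ≥ 63 and < 82 → Proficient

Proficient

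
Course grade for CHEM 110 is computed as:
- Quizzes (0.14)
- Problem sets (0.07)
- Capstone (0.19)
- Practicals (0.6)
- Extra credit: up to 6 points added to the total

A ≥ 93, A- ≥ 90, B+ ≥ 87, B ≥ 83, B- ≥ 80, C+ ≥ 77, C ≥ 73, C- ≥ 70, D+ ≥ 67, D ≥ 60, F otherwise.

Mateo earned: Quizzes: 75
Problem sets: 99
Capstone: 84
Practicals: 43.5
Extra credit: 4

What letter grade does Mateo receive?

Weighted total:
  Quizzes 75 × 0.14 = 10.5
  Problem sets 99 × 0.07 = 6.93
  Capstone 84 × 0.19 = 15.96
  Practicals 43.5 × 0.6 = 26.1
Sum = 59.49
Extra credit: 59.49 + 4 = 63.49
63.49 is ≥ 60 and < 67 → D

D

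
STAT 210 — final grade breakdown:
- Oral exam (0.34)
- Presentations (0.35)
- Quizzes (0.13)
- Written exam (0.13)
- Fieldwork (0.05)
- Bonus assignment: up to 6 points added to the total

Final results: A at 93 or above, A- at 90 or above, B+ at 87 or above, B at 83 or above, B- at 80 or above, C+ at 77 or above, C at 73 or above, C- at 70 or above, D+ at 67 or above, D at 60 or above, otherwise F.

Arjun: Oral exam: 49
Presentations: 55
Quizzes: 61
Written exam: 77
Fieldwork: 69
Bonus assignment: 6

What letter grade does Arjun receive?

D

Weighted total:
  Oral exam 49 × 0.34 = 16.66
  Presentations 55 × 0.35 = 19.25
  Quizzes 61 × 0.13 = 7.93
  Written exam 77 × 0.13 = 10.01
  Fieldwork 69 × 0.05 = 3.45
Sum = 57.3
Bonus assignment: 57.3 + 6 = 63.3
63.3 is ≥ 60 and < 67 → D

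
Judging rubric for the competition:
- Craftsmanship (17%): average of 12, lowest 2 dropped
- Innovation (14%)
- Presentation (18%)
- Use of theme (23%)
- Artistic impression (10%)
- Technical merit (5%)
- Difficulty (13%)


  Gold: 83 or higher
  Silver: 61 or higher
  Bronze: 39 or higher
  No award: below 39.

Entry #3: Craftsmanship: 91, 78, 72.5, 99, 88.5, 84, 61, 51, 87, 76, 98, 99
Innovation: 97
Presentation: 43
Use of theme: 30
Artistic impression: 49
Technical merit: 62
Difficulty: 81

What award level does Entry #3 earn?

Silver

Craftsmanship: drop 51, 61 → average of remaining 10 = 873/10 = 87.3
Weighted total:
  Craftsmanship 87.3 × 0.17 = 14.841
  Innovation 97 × 0.14 = 13.58
  Presentation 43 × 0.18 = 7.74
  Use of theme 30 × 0.23 = 6.9
  Artistic impression 49 × 0.1 = 4.9
  Technical merit 62 × 0.05 = 3.1
  Difficulty 81 × 0.13 = 10.53
Sum = 61.591
61.591 is ≥ 61 and < 83 → Silver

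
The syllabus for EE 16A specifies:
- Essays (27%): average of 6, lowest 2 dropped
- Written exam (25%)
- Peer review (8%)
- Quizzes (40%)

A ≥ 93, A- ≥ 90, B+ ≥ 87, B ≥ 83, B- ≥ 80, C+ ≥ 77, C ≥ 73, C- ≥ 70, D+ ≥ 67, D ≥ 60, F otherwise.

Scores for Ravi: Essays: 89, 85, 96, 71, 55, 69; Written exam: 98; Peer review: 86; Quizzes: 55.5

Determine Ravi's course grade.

Essays: drop 55, 69 → average of remaining 4 = 341/4 = 85.25
Weighted total:
  Essays 85.25 × 0.27 = 23.0175
  Written exam 98 × 0.25 = 24.5
  Peer review 86 × 0.08 = 6.88
  Quizzes 55.5 × 0.4 = 22.2
Sum = 76.5975
76.5975 is ≥ 73 and < 77 → C

C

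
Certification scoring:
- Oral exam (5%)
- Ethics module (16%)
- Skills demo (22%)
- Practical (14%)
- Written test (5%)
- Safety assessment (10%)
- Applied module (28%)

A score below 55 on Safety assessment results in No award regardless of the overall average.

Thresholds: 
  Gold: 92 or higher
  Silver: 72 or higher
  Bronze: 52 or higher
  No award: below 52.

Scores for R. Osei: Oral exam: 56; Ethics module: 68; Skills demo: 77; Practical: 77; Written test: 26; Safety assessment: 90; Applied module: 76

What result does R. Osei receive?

Silver

Safety assessment score 90 ≥ 55: minimum met.
Weighted total:
  Oral exam 56 × 0.05 = 2.8
  Ethics module 68 × 0.16 = 10.88
  Skills demo 77 × 0.22 = 16.94
  Practical 77 × 0.14 = 10.78
  Written test 26 × 0.05 = 1.3
  Safety assessment 90 × 0.1 = 9
  Applied module 76 × 0.28 = 21.28
Sum = 72.98
72.98 is ≥ 72 and < 92 → Silver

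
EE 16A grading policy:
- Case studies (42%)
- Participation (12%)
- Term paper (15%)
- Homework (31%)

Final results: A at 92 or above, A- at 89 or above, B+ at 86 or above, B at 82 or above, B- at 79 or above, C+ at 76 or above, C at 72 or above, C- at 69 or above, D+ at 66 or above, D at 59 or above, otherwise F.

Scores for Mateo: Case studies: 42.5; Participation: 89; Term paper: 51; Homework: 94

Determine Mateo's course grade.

Weighted total:
  Case studies 42.5 × 0.42 = 17.85
  Participation 89 × 0.12 = 10.68
  Term paper 51 × 0.15 = 7.65
  Homework 94 × 0.31 = 29.14
Sum = 65.32
65.32 is ≥ 59 and < 66 → D

D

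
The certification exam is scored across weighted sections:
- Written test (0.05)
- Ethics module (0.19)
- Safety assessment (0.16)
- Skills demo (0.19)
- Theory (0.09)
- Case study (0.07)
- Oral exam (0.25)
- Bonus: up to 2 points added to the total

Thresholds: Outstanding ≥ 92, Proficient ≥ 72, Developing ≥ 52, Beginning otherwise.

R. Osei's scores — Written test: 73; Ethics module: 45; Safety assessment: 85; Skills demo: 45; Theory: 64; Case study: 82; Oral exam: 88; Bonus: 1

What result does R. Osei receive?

Developing

Weighted total:
  Written test 73 × 0.05 = 3.65
  Ethics module 45 × 0.19 = 8.55
  Safety assessment 85 × 0.16 = 13.6
  Skills demo 45 × 0.19 = 8.55
  Theory 64 × 0.09 = 5.76
  Case study 82 × 0.07 = 5.74
  Oral exam 88 × 0.25 = 22
Sum = 67.85
Bonus: 67.85 + 1 = 68.85
68.85 is ≥ 52 and < 72 → Developing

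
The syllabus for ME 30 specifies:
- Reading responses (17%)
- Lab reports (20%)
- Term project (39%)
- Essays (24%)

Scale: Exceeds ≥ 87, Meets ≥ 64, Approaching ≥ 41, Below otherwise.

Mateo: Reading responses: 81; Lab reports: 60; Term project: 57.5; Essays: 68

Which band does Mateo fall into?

Weighted total:
  Reading responses 81 × 0.17 = 13.77
  Lab reports 60 × 0.2 = 12
  Term project 57.5 × 0.39 = 22.425
  Essays 68 × 0.24 = 16.32
Sum = 64.515
64.515 is ≥ 64 and < 87 → Meets

Meets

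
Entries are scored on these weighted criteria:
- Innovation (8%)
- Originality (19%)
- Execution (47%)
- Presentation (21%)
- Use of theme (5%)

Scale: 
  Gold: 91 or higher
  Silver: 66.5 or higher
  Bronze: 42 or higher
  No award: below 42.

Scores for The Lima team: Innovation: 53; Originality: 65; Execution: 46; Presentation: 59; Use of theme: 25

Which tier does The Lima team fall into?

Weighted total:
  Innovation 53 × 0.08 = 4.24
  Originality 65 × 0.19 = 12.35
  Execution 46 × 0.47 = 21.62
  Presentation 59 × 0.21 = 12.39
  Use of theme 25 × 0.05 = 1.25
Sum = 51.85
51.85 is ≥ 42 and < 66.5 → Bronze

Bronze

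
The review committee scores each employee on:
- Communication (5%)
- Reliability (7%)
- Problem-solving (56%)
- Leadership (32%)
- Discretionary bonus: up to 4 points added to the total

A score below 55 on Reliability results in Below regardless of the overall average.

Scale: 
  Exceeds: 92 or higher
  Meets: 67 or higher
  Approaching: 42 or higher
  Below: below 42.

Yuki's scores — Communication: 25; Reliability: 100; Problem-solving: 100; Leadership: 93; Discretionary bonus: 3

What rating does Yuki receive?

Exceeds

Reliability score 100 ≥ 55: minimum met.
Weighted total:
  Communication 25 × 0.05 = 1.25
  Reliability 100 × 0.07 = 7
  Problem-solving 100 × 0.56 = 56
  Leadership 93 × 0.32 = 29.76
Sum = 94.01
Discretionary bonus: 94.01 + 3 = 97.01
97.01 ≥ 92 → Exceeds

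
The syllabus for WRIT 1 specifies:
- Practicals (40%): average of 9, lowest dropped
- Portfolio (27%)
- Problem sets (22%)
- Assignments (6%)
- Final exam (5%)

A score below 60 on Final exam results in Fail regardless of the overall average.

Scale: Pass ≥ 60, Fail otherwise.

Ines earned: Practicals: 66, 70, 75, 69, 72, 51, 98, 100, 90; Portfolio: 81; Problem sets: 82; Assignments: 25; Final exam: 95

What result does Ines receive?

Practicals: drop 51 → average of remaining 8 = 640/8 = 80
Final exam score 95 ≥ 60: minimum met.
Weighted total:
  Practicals 80 × 0.4 = 32
  Portfolio 81 × 0.27 = 21.87
  Problem sets 82 × 0.22 = 18.04
  Assignments 25 × 0.06 = 1.5
  Final exam 95 × 0.05 = 4.75
Sum = 78.16
78.16 ≥ 60 → Pass

Pass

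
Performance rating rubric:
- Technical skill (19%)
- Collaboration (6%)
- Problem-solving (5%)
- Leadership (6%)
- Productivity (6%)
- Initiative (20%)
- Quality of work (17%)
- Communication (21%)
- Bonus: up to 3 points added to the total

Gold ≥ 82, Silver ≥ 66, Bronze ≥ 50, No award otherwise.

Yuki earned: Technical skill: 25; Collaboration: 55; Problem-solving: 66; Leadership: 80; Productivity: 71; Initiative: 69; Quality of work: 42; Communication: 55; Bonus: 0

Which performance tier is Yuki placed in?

Bronze

Weighted total:
  Technical skill 25 × 0.19 = 4.75
  Collaboration 55 × 0.06 = 3.3
  Problem-solving 66 × 0.05 = 3.3
  Leadership 80 × 0.06 = 4.8
  Productivity 71 × 0.06 = 4.26
  Initiative 69 × 0.2 = 13.8
  Quality of work 42 × 0.17 = 7.14
  Communication 55 × 0.21 = 11.55
Sum = 52.9
Bonus: 52.9 + 0 = 52.9
52.9 is ≥ 50 and < 66 → Bronze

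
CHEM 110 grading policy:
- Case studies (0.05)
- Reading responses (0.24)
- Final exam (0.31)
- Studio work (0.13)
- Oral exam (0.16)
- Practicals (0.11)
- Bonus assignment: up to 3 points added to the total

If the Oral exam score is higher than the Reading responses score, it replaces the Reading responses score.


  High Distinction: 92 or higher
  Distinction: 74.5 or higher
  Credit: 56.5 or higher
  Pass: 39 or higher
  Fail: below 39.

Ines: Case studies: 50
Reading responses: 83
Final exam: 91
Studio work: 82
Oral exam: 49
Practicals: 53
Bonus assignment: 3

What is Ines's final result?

Oral exam (49) ≤ Reading responses (83), so Reading responses stays at 83.
Weighted total:
  Case studies 50 × 0.05 = 2.5
  Reading responses 83 × 0.24 = 19.92
  Final exam 91 × 0.31 = 28.21
  Studio work 82 × 0.13 = 10.66
  Oral exam 49 × 0.16 = 7.84
  Practicals 53 × 0.11 = 5.83
Sum = 74.96
Bonus assignment: 74.96 + 3 = 77.96
77.96 is ≥ 74.5 and < 92 → Distinction

Distinction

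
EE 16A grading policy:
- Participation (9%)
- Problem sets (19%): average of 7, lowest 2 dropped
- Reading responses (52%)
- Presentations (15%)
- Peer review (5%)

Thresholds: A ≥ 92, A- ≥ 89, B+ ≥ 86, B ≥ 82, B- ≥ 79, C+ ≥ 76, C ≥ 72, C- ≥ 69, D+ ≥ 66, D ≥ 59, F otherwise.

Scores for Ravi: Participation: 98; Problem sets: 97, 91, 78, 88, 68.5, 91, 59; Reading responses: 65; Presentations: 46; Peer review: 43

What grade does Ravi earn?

D+

Problem sets: drop 59, 68.5 → average of remaining 5 = 445/5 = 89
Weighted total:
  Participation 98 × 0.09 = 8.82
  Problem sets 89 × 0.19 = 16.91
  Reading responses 65 × 0.52 = 33.8
  Presentations 46 × 0.15 = 6.9
  Peer review 43 × 0.05 = 2.15
Sum = 68.58
68.58 is ≥ 66 and < 69 → D+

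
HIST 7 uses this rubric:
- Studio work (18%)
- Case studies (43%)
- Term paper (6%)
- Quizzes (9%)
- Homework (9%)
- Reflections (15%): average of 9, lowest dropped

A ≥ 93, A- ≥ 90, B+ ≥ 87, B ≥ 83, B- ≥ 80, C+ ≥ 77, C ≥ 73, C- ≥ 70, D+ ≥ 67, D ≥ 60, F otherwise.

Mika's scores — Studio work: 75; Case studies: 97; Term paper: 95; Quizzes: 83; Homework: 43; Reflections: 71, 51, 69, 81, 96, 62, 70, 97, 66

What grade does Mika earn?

Reflections: drop 51 → average of remaining 8 = 612/8 = 76.5
Weighted total:
  Studio work 75 × 0.18 = 13.5
  Case studies 97 × 0.43 = 41.71
  Term paper 95 × 0.06 = 5.7
  Quizzes 83 × 0.09 = 7.47
  Homework 43 × 0.09 = 3.87
  Reflections 76.5 × 0.15 = 11.475
Sum = 83.725
83.725 is ≥ 83 and < 87 → B

B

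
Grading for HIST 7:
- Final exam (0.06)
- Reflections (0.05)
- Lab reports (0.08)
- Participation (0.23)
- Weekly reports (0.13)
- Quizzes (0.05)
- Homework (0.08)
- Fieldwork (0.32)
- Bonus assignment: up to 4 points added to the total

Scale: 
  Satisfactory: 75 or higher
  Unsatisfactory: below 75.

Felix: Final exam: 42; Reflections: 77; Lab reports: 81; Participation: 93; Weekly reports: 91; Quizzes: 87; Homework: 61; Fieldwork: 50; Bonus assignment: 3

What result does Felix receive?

Weighted total:
  Final exam 42 × 0.06 = 2.52
  Reflections 77 × 0.05 = 3.85
  Lab reports 81 × 0.08 = 6.48
  Participation 93 × 0.23 = 21.39
  Weekly reports 91 × 0.13 = 11.83
  Quizzes 87 × 0.05 = 4.35
  Homework 61 × 0.08 = 4.88
  Fieldwork 50 × 0.32 = 16
Sum = 71.3
Bonus assignment: 71.3 + 3 = 74.3
74.3 < 75 → Unsatisfactory

Unsatisfactory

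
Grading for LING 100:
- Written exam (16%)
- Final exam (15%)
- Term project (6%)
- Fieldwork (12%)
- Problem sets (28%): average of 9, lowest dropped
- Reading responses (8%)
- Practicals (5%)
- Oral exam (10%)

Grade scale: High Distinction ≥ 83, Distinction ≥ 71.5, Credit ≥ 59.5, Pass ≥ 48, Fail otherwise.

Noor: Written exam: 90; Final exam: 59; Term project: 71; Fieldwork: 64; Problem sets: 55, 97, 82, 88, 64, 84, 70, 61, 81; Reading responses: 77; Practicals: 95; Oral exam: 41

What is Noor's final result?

Problem sets: drop 55 → average of remaining 8 = 627/8 = 78.375
Weighted total:
  Written exam 90 × 0.16 = 14.4
  Final exam 59 × 0.15 = 8.85
  Term project 71 × 0.06 = 4.26
  Fieldwork 64 × 0.12 = 7.68
  Problem sets 78.375 × 0.28 = 21.945
  Reading responses 77 × 0.08 = 6.16
  Practicals 95 × 0.05 = 4.75
  Oral exam 41 × 0.1 = 4.1
Sum = 72.145
72.145 is ≥ 71.5 and < 83 → Distinction

Distinction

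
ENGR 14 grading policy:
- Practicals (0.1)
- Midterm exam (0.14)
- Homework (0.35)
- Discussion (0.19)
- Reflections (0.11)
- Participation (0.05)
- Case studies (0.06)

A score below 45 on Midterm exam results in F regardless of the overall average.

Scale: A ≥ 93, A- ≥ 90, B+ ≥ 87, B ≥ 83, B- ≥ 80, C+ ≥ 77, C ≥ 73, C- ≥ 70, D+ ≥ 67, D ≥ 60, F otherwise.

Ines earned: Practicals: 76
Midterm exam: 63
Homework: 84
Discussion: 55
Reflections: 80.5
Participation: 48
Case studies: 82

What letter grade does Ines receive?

C-

Midterm exam score 63 ≥ 45: minimum met.
Weighted total:
  Practicals 76 × 0.1 = 7.6
  Midterm exam 63 × 0.14 = 8.82
  Homework 84 × 0.35 = 29.4
  Discussion 55 × 0.19 = 10.45
  Reflections 80.5 × 0.11 = 8.855
  Participation 48 × 0.05 = 2.4
  Case studies 82 × 0.06 = 4.92
Sum = 72.445
72.445 is ≥ 70 and < 73 → C-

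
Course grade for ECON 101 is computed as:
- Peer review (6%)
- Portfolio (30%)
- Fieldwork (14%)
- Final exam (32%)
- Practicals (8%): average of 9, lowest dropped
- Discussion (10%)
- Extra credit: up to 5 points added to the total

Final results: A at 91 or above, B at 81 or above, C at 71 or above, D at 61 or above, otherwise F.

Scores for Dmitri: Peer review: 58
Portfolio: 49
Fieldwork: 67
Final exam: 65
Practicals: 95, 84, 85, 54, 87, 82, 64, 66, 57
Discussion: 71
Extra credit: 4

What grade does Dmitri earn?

Practicals: drop 54 → average of remaining 8 = 620/8 = 77.5
Weighted total:
  Peer review 58 × 0.06 = 3.48
  Portfolio 49 × 0.3 = 14.7
  Fieldwork 67 × 0.14 = 9.38
  Final exam 65 × 0.32 = 20.8
  Practicals 77.5 × 0.08 = 6.2
  Discussion 71 × 0.1 = 7.1
Sum = 61.66
Extra credit: 61.66 + 4 = 65.66
65.66 is ≥ 61 and < 71 → D

D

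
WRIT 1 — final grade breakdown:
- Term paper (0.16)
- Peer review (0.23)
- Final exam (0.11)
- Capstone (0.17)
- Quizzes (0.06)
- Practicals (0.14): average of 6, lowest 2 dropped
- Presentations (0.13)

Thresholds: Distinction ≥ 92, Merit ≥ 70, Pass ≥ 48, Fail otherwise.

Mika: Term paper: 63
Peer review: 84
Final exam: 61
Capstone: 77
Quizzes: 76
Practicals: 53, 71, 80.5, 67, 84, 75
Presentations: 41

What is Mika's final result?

Pass

Practicals: drop 53, 67 → average of remaining 4 = 310.5/4 = 77.625
Weighted total:
  Term paper 63 × 0.16 = 10.08
  Peer review 84 × 0.23 = 19.32
  Final exam 61 × 0.11 = 6.71
  Capstone 77 × 0.17 = 13.09
  Quizzes 76 × 0.06 = 4.56
  Practicals 77.625 × 0.14 = 10.8675
  Presentations 41 × 0.13 = 5.33
Sum = 69.9575
69.9575 is ≥ 48 and < 70 → Pass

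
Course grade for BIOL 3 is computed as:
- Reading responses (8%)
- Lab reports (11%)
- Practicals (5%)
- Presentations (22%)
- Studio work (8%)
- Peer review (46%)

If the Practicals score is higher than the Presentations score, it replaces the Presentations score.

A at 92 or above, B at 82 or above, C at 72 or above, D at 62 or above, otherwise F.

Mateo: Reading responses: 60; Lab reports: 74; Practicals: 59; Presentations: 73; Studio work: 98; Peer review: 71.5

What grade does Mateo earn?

C

Practicals (59) ≤ Presentations (73), so Presentations stays at 73.
Weighted total:
  Reading responses 60 × 0.08 = 4.8
  Lab reports 74 × 0.11 = 8.14
  Practicals 59 × 0.05 = 2.95
  Presentations 73 × 0.22 = 16.06
  Studio work 98 × 0.08 = 7.84
  Peer review 71.5 × 0.46 = 32.89
Sum = 72.68
72.68 is ≥ 72 and < 82 → C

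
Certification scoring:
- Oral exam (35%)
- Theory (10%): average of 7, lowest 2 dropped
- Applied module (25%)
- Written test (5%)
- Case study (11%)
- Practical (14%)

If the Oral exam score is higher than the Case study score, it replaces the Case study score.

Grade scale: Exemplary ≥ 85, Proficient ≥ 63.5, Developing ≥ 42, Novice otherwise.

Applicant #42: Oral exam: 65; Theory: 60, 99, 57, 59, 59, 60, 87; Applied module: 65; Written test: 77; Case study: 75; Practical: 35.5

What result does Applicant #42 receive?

Theory: drop 57, 59 → average of remaining 5 = 365/5 = 73
Oral exam (65) ≤ Case study (75), so Case study stays at 75.
Weighted total:
  Oral exam 65 × 0.35 = 22.75
  Theory 73 × 0.1 = 7.3
  Applied module 65 × 0.25 = 16.25
  Written test 77 × 0.05 = 3.85
  Case study 75 × 0.11 = 8.25
  Practical 35.5 × 0.14 = 4.97
Sum = 63.37
63.37 is ≥ 42 and < 63.5 → Developing

Developing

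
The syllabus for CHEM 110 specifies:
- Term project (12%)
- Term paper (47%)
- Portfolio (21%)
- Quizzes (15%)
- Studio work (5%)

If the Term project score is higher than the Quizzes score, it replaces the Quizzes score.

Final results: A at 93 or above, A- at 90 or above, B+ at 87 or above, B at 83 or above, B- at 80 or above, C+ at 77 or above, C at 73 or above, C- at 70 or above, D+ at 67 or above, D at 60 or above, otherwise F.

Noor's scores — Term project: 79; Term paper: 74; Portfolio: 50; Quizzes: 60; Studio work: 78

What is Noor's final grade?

C-

Term project (79) > Quizzes (60), so Quizzes counts as 79.
Weighted total:
  Term project 79 × 0.12 = 9.48
  Term paper 74 × 0.47 = 34.78
  Portfolio 50 × 0.21 = 10.5
  Quizzes 79 × 0.15 = 11.85
  Studio work 78 × 0.05 = 3.9
Sum = 70.51
70.51 is ≥ 70 and < 73 → C-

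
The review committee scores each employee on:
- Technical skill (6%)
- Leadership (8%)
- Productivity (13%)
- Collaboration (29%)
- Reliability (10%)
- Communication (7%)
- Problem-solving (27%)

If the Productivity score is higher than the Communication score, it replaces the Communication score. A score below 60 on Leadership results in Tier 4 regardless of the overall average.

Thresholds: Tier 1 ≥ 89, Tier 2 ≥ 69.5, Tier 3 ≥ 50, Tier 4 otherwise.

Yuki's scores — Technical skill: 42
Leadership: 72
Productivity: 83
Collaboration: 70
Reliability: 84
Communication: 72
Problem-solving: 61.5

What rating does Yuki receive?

Tier 2

Productivity (83) > Communication (72), so Communication counts as 83.
Leadership score 72 ≥ 60: minimum met.
Weighted total:
  Technical skill 42 × 0.06 = 2.52
  Leadership 72 × 0.08 = 5.76
  Productivity 83 × 0.13 = 10.79
  Collaboration 70 × 0.29 = 20.3
  Reliability 84 × 0.1 = 8.4
  Communication 83 × 0.07 = 5.81
  Problem-solving 61.5 × 0.27 = 16.605
Sum = 70.185
70.185 is ≥ 69.5 and < 89 → Tier 2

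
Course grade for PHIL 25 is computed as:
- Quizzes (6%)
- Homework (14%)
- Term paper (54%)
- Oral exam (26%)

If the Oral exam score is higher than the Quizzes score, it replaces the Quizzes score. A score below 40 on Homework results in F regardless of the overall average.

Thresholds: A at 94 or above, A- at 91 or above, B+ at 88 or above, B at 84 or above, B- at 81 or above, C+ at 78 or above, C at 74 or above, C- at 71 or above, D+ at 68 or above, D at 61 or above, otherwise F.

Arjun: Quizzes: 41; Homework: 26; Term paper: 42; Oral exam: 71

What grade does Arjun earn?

F

Oral exam (71) > Quizzes (41), so Quizzes counts as 71.
Homework score 26 < 40: minimum not met.
Weighted total:
  Quizzes 71 × 0.06 = 4.26
  Homework 26 × 0.14 = 3.64
  Term paper 42 × 0.54 = 22.68
  Oral exam 71 × 0.26 = 18.46
Sum = 49.04
Because the Homework minimum was not met, the result is F.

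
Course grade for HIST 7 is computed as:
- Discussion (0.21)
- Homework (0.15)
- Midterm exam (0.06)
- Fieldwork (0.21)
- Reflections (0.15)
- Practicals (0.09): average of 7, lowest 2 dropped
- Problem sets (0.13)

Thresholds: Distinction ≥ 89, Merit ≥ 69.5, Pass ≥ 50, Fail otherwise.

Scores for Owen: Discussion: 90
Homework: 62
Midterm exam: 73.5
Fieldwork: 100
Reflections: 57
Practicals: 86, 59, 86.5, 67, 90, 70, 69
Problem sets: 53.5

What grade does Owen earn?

Practicals: drop 59, 67 → average of remaining 5 = 401.5/5 = 80.3
Weighted total:
  Discussion 90 × 0.21 = 18.9
  Homework 62 × 0.15 = 9.3
  Midterm exam 73.5 × 0.06 = 4.41
  Fieldwork 100 × 0.21 = 21
  Reflections 57 × 0.15 = 8.55
  Practicals 80.3 × 0.09 = 7.227
  Problem sets 53.5 × 0.13 = 6.955
Sum = 76.342
76.342 is ≥ 69.5 and < 89 → Merit

Merit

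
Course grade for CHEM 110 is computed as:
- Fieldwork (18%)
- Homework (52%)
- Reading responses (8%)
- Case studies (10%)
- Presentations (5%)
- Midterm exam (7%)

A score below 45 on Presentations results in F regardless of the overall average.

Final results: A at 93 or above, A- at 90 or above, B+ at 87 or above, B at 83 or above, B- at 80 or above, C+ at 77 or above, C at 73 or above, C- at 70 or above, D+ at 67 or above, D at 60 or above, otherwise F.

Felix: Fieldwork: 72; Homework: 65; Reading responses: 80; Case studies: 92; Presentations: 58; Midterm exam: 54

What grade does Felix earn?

D+

Presentations score 58 ≥ 45: minimum met.
Weighted total:
  Fieldwork 72 × 0.18 = 12.96
  Homework 65 × 0.52 = 33.8
  Reading responses 80 × 0.08 = 6.4
  Case studies 92 × 0.1 = 9.2
  Presentations 58 × 0.05 = 2.9
  Midterm exam 54 × 0.07 = 3.78
Sum = 69.04
69.04 is ≥ 67 and < 70 → D+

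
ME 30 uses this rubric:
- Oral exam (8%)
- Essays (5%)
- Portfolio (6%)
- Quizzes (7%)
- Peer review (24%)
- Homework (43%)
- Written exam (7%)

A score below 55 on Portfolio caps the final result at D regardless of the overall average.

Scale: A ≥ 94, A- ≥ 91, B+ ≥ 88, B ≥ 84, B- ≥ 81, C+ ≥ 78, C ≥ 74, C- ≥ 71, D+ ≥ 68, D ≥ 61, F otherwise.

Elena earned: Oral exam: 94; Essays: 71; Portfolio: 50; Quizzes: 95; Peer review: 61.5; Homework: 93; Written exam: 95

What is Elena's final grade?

Portfolio score 50 < 55: minimum not met.
Weighted total:
  Oral exam 94 × 0.08 = 7.52
  Essays 71 × 0.05 = 3.55
  Portfolio 50 × 0.06 = 3
  Quizzes 95 × 0.07 = 6.65
  Peer review 61.5 × 0.24 = 14.76
  Homework 93 × 0.43 = 39.99
  Written exam 95 × 0.07 = 6.65
Sum = 82.12
82.12 would be B-; cap at D applies → D.

D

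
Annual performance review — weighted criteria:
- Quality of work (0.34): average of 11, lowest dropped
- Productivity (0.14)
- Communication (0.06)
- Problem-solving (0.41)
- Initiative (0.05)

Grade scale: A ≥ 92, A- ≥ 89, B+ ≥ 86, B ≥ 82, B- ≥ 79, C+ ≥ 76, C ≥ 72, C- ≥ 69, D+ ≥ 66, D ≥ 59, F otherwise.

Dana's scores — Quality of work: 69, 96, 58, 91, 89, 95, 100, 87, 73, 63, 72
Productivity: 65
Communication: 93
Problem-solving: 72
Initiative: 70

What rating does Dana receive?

C+

Quality of work: drop 58 → average of remaining 10 = 835/10 = 83.5
Weighted total:
  Quality of work 83.5 × 0.34 = 28.39
  Productivity 65 × 0.14 = 9.1
  Communication 93 × 0.06 = 5.58
  Problem-solving 72 × 0.41 = 29.52
  Initiative 70 × 0.05 = 3.5
Sum = 76.09
76.09 is ≥ 76 and < 79 → C+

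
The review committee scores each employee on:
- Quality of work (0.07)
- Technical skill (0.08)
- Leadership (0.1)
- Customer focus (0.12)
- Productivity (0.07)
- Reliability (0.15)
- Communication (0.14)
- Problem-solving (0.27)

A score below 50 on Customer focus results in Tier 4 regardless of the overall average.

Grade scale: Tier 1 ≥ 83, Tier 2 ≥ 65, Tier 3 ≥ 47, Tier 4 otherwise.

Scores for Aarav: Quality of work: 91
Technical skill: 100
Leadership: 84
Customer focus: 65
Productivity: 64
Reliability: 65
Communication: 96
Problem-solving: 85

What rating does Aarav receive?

Customer focus score 65 ≥ 50: minimum met.
Weighted total:
  Quality of work 91 × 0.07 = 6.37
  Technical skill 100 × 0.08 = 8
  Leadership 84 × 0.1 = 8.4
  Customer focus 65 × 0.12 = 7.8
  Productivity 64 × 0.07 = 4.48
  Reliability 65 × 0.15 = 9.75
  Communication 96 × 0.14 = 13.44
  Problem-solving 85 × 0.27 = 22.95
Sum = 81.19
81.19 is ≥ 65 and < 83 → Tier 2

Tier 2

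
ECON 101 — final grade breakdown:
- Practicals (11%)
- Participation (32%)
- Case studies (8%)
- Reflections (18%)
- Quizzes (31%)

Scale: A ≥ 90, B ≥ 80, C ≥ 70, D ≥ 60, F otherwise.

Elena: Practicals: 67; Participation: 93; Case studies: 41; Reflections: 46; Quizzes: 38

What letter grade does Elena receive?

D

Weighted total:
  Practicals 67 × 0.11 = 7.37
  Participation 93 × 0.32 = 29.76
  Case studies 41 × 0.08 = 3.28
  Reflections 46 × 0.18 = 8.28
  Quizzes 38 × 0.31 = 11.78
Sum = 60.47
60.47 is ≥ 60 and < 70 → D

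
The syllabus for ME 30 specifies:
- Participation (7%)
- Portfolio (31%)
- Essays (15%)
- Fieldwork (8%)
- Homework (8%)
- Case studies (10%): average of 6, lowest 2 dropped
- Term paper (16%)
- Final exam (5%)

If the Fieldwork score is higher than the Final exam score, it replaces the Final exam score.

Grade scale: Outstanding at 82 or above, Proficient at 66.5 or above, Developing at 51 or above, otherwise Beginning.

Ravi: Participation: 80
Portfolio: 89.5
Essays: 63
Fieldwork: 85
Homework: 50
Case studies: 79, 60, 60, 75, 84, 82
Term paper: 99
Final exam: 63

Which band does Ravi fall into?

Proficient

Case studies: drop 60, 60 → average of remaining 4 = 320/4 = 80
Fieldwork (85) > Final exam (63), so Final exam counts as 85.
Weighted total:
  Participation 80 × 0.07 = 5.6
  Portfolio 89.5 × 0.31 = 27.745
  Essays 63 × 0.15 = 9.45
  Fieldwork 85 × 0.08 = 6.8
  Homework 50 × 0.08 = 4
  Case studies 80 × 0.1 = 8
  Term paper 99 × 0.16 = 15.84
  Final exam 85 × 0.05 = 4.25
Sum = 81.685
81.685 is ≥ 66.5 and < 82 → Proficient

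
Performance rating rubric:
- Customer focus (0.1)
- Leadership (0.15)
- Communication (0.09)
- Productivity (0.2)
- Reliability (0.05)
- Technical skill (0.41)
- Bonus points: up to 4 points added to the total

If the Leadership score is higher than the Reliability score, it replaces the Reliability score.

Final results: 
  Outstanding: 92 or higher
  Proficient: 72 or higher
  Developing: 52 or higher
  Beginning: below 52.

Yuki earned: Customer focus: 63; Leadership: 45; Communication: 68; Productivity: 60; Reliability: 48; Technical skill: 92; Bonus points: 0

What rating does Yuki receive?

Developing

Leadership (45) ≤ Reliability (48), so Reliability stays at 48.
Weighted total:
  Customer focus 63 × 0.1 = 6.3
  Leadership 45 × 0.15 = 6.75
  Communication 68 × 0.09 = 6.12
  Productivity 60 × 0.2 = 12
  Reliability 48 × 0.05 = 2.4
  Technical skill 92 × 0.41 = 37.72
Sum = 71.29
Bonus points: 71.29 + 0 = 71.29
71.29 is ≥ 52 and < 72 → Developing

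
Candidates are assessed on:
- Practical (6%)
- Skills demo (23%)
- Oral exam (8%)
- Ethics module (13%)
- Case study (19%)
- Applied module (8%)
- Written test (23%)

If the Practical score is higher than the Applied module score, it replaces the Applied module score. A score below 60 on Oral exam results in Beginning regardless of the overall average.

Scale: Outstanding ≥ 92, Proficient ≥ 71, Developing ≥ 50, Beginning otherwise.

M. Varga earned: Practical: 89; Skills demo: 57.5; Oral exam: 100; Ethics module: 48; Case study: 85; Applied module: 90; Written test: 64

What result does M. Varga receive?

Practical (89) ≤ Applied module (90), so Applied module stays at 90.
Oral exam score 100 ≥ 60: minimum met.
Weighted total:
  Practical 89 × 0.06 = 5.34
  Skills demo 57.5 × 0.23 = 13.225
  Oral exam 100 × 0.08 = 8
  Ethics module 48 × 0.13 = 6.24
  Case study 85 × 0.19 = 16.15
  Applied module 90 × 0.08 = 7.2
  Written test 64 × 0.23 = 14.72
Sum = 70.875
70.875 is ≥ 50 and < 71 → Developing

Developing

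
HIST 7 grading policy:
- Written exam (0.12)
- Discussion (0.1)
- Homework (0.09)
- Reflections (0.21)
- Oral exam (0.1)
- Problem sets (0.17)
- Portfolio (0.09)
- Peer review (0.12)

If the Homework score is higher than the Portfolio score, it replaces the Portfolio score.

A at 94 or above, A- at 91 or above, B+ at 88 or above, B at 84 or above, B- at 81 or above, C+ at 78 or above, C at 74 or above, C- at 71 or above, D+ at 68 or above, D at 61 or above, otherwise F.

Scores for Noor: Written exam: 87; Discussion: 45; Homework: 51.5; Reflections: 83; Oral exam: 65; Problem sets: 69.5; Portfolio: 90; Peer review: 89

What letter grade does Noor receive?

Homework (51.5) ≤ Portfolio (90), so Portfolio stays at 90.
Weighted total:
  Written exam 87 × 0.12 = 10.44
  Discussion 45 × 0.1 = 4.5
  Homework 51.5 × 0.09 = 4.635
  Reflections 83 × 0.21 = 17.43
  Oral exam 65 × 0.1 = 6.5
  Problem sets 69.5 × 0.17 = 11.815
  Portfolio 90 × 0.09 = 8.1
  Peer review 89 × 0.12 = 10.68
Sum = 74.1
74.1 is ≥ 74 and < 78 → C

C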